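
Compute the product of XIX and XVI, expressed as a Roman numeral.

XIX = 19
XVI = 16
19 × 16 = 304

CCCIV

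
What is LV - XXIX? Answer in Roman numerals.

LV = 55
XXIX = 29
55 - 29 = 26

XXVI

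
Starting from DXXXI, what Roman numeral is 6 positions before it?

DXXXI = 531
531 - 6 = 525

DXXV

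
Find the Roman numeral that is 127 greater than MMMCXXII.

MMMCXXII = 3122
3122 + 127 = 3249

MMMCCXLIX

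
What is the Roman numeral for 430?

Convert 430 to Roman numerals:
  430 contains 1×400 (CD)
  30 contains 3×10 (XXX)

CDXXX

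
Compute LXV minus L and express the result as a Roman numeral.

LXV = 65
L = 50
65 - 50 = 15

XV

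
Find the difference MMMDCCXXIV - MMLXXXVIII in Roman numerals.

MMMDCCXXIV = 3724
MMLXXXVIII = 2088
3724 - 2088 = 1636

MDCXXXVI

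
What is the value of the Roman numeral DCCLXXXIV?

DCCLXXXIV: D=500, C=100, C=100, L=50, X=10, X=10, X=10, IV=4
500 + 100 + 100 + 50 + 10 + 10 + 10 + 4 = 784

784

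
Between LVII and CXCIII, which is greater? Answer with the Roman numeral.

LVII = 57
CXCIII = 193
193 is larger

CXCIII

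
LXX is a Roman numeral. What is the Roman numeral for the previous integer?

LXX = 70, so the previous integer is 70 - 1 = 69

LXIX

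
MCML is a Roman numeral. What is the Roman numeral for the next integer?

MCML = 1950; next is 1951

MCMLI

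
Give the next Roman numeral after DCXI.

DCXI = 611; next is 612

DCXII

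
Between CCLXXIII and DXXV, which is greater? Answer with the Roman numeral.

CCLXXIII = 273
DXXV = 525
525 is larger

DXXV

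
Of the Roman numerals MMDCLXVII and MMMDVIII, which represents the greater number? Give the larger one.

MMDCLXVII = 2667
MMMDVIII = 3508
3508 is larger

MMMDVIII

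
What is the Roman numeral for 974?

Convert 974 to Roman numerals:
  974 contains 1×900 (CM)
  74 contains 1×50 (L)
  24 contains 2×10 (XX)
  4 contains 1×4 (IV)

CMLXXIV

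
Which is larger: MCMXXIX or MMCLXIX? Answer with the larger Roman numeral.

MCMXXIX = 1929
MMCLXIX = 2169
2169 is larger

MMCLXIX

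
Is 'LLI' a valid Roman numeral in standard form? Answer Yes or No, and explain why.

'LLI': L should not appear more than once

No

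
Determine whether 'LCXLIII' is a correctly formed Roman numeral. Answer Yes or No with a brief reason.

'LCXLIII': L should not appear more than once

No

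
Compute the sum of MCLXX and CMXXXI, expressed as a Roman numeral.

MCLXX = 1170
CMXXXI = 931
1170 + 931 = 2101

MMCI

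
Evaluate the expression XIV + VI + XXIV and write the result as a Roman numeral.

XIV = 14, VI = 6, XXIV = 24
14 + 6 = 20
20 + 24 = 44

XLIV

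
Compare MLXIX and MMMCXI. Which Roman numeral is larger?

MLXIX = 1069
MMMCXI = 3111
3111 is larger

MMMCXI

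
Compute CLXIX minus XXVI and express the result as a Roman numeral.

CLXIX = 169
XXVI = 26
169 - 26 = 143

CXLIII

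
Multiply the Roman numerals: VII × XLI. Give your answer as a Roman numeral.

VII = 7
XLI = 41
7 × 41 = 287

CCLXXXVII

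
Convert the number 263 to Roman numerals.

Convert 263 to Roman numerals:
  263 contains 2×100 (CC)
  63 contains 1×50 (L)
  13 contains 1×10 (X)
  3 contains 3×1 (III)

CCLXIII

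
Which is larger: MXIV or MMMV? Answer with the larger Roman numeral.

MXIV = 1014
MMMV = 3005
3005 is larger

MMMV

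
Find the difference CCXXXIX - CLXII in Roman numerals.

CCXXXIX = 239
CLXII = 162
239 - 162 = 77

LXXVII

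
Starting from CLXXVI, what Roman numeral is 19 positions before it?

CLXXVI = 176
176 - 19 = 157

CLVII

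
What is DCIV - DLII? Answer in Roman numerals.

DCIV = 604
DLII = 552
604 - 552 = 52

LII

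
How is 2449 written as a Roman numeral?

Convert 2449 to Roman numerals:
  2449 contains 2×1000 (MM)
  449 contains 1×400 (CD)
  49 contains 1×40 (XL)
  9 contains 1×9 (IX)

MMCDXLIX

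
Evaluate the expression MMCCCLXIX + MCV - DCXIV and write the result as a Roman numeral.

MMCCCLXIX = 2369, MCV = 1105, DCXIV = 614
2369 + 1105 = 3474
3474 - 614 = 2860

MMDCCCLX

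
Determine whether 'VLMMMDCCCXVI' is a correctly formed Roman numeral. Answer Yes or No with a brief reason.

'VLMMMDCCCXVI': V should not appear more than once

No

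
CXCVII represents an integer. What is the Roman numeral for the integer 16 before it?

CXCVII = 197
197 - 16 = 181

CLXXXI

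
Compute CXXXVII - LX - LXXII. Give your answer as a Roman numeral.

CXXXVII = 137, LX = 60, LXXII = 72
137 - 60 = 77
77 - 72 = 5

V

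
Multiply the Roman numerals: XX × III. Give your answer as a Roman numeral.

XX = 20
III = 3
20 × 3 = 60

LX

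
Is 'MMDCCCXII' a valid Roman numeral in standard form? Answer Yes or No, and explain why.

'MMDCCCXII': Check the rules: uses only the symbols I, V, X, L, C, D, M; no symbol is repeated more than three times in a row; V, L and D each appear at most once; no smaller symbol precedes a larger one (values never increase from left to right). Value: M (1000) + M (1000) + D (500) + C (100) + C (100) + C (100) + X (10) + I (1) + I (1) = 2812. So it is a valid standard Roman numeral.

Yes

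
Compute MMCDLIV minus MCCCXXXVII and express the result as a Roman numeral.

MMCDLIV = 2454
MCCCXXXVII = 1337
2454 - 1337 = 1117

MCXVII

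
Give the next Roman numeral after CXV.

CXV = 115, so the next integer is 115 + 1 = 116

CXVI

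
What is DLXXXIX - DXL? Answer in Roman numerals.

DLXXXIX = 589
DXL = 540
589 - 540 = 49

XLIX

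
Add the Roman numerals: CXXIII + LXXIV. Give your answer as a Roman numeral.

CXXIII = 123
LXXIV = 74
123 + 74 = 197

CXCVII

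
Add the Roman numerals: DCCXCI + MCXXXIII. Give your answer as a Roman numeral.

DCCXCI = 791
MCXXXIII = 1133
791 + 1133 = 1924

MCMXXIV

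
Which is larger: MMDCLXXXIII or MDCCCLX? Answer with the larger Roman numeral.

MMDCLXXXIII = 2683
MDCCCLX = 1860
2683 is larger

MMDCLXXXIII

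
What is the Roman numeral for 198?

Convert 198 to Roman numerals:
  198 contains 1×100 (C)
  98 contains 1×90 (XC)
  8 contains 1×5 (V)
  3 contains 3×1 (III)

CXCVIII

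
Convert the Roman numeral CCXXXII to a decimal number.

CCXXXII: C=100, C=100, X=10, X=10, X=10, I=1, I=1
100 + 100 + 10 + 10 + 10 + 1 + 1 = 232

232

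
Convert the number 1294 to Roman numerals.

Convert 1294 to Roman numerals:
  1294 contains 1×1000 (M)
  294 contains 2×100 (CC)
  94 contains 1×90 (XC)
  4 contains 1×4 (IV)

MCCXCIV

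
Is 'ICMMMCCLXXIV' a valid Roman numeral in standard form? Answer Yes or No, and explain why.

'ICMMMCCLXXIV': Invalid subtractive combination: IC

No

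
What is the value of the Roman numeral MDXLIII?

MDXLIII: M=1000, D=500, XL=40, I=1, I=1, I=1
1000 + 500 + 40 + 1 + 1 + 1 = 1543

1543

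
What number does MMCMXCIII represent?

MMCMXCIII: M=1000, M=1000, CM=900, XC=90, I=1, I=1, I=1
1000 + 1000 + 900 + 90 + 1 + 1 + 1 = 2993

2993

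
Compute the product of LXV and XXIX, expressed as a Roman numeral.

LXV = 65
XXIX = 29
65 × 29 = 1885

MDCCCLXXXV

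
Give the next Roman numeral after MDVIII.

MDVIII = 1508, so the next integer is 1508 + 1 = 1509

MDIX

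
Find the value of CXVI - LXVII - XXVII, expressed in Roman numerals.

CXVI = 116, LXVII = 67, XXVII = 27
116 - 67 = 49
49 - 27 = 22

XXII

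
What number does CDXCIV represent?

CDXCIV: CD=400, XC=90, IV=4
400 + 90 + 4 = 494

494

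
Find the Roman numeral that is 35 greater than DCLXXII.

DCLXXII = 672
672 + 35 = 707

DCCVII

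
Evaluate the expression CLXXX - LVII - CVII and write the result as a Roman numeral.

CLXXX = 180, LVII = 57, CVII = 107
180 - 57 = 123
123 - 107 = 16

XVI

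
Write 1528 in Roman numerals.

Convert 1528 to Roman numerals:
  1528 contains 1×1000 (M)
  528 contains 1×500 (D)
  28 contains 2×10 (XX)
  8 contains 1×5 (V)
  3 contains 3×1 (III)

MDXXVIII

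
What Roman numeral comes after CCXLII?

CCXLII = 242, so the next integer is 242 + 1 = 243

CCXLIII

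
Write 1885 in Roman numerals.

Convert 1885 to Roman numerals:
  1885 contains 1×1000 (M)
  885 contains 1×500 (D)
  385 contains 3×100 (CCC)
  85 contains 1×50 (L)
  35 contains 3×10 (XXX)
  5 contains 1×5 (V)

MDCCCLXXXV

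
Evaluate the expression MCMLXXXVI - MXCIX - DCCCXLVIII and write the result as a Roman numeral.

MCMLXXXVI = 1986, MXCIX = 1099, DCCCXLVIII = 848
1986 - 1099 = 887
887 - 848 = 39

XXXIX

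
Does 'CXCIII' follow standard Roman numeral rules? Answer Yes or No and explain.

'CXCIII': Check the rules: uses only the symbols I, V, X, L, C, D, M; no symbol is repeated more than three times in a row; V, L and D each appear at most once; the only place a smaller symbol precedes a larger one is the allowed subtractive pair XC, the symbol right after such a pair (if any) is smaller than the pair's first symbol, and otherwise the values never increase from left to right. Value: C (100) + XC (90) + I (1) + I (1) + I (1) = 193. So it is a valid standard Roman numeral.

Yes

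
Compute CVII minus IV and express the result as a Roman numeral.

CVII = 107
IV = 4
107 - 4 = 103

CIII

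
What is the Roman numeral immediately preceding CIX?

CIX = 109, so the previous integer is 109 - 1 = 108

CVIII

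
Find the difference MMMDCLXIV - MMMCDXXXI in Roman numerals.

MMMDCLXIV = 3664
MMMCDXXXI = 3431
3664 - 3431 = 233

CCXXXIII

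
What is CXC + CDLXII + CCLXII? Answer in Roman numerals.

CXC = 190, CDLXII = 462, CCLXII = 262
190 + 462 = 652
652 + 262 = 914

CMXIV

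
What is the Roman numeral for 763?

Convert 763 to Roman numerals:
  763 contains 1×500 (D)
  263 contains 2×100 (CC)
  63 contains 1×50 (L)
  13 contains 1×10 (X)
  3 contains 3×1 (III)

DCCLXIII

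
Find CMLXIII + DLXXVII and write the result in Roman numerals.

CMLXIII = 963
DLXXVII = 577
963 + 577 = 1540

MDXL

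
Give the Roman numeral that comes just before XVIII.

XVIII = 18, so the previous integer is 18 - 1 = 17

XVII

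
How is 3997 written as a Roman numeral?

Convert 3997 to Roman numerals:
  3997 contains 3×1000 (MMM)
  997 contains 1×900 (CM)
  97 contains 1×90 (XC)
  7 contains 1×5 (V)
  2 contains 2×1 (II)

MMMCMXCVII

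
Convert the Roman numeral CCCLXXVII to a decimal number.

CCCLXXVII: C=100, C=100, C=100, L=50, X=10, X=10, V=5, I=1, I=1
100 + 100 + 100 + 50 + 10 + 10 + 5 + 1 + 1 = 377

377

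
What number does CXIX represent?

CXIX: C=100, X=10, IX=9
100 + 10 + 9 = 119

119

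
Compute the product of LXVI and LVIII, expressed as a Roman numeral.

LXVI = 66
LVIII = 58
66 × 58 = 3828

MMMDCCCXXVIII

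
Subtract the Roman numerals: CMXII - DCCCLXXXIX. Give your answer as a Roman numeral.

CMXII = 912
DCCCLXXXIX = 889
912 - 889 = 23

XXIII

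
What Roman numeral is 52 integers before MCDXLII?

MCDXLII = 1442
1442 - 52 = 1390

MCCCXC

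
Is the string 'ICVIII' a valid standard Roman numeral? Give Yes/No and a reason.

'ICVIII': Invalid subtractive combination: IC

No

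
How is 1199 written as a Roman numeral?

Convert 1199 to Roman numerals:
  1199 contains 1×1000 (M)
  199 contains 1×100 (C)
  99 contains 1×90 (XC)
  9 contains 1×9 (IX)

MCXCIX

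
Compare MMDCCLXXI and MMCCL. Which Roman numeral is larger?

MMDCCLXXI = 2771
MMCCL = 2250
2771 is larger

MMDCCLXXI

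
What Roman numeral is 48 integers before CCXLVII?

CCXLVII = 247
247 - 48 = 199

CXCIX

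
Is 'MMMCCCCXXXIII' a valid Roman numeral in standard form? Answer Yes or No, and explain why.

'MMMCCCCXXXIII': More than 3 consecutive C's

No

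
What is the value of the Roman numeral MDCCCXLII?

MDCCCXLII: M=1000, D=500, C=100, C=100, C=100, XL=40, I=1, I=1
1000 + 500 + 100 + 100 + 100 + 40 + 1 + 1 = 1842

1842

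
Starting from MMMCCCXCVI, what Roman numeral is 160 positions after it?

MMMCCCXCVI = 3396
3396 + 160 = 3556

MMMDLVI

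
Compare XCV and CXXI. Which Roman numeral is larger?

XCV = 95
CXXI = 121
121 is larger

CXXI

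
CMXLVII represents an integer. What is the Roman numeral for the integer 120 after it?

CMXLVII = 947
947 + 120 = 1067

MLXVII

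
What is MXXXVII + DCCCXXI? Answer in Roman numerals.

MXXXVII = 1037
DCCCXXI = 821
1037 + 821 = 1858

MDCCCLVIII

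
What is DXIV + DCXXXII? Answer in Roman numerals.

DXIV = 514
DCXXXII = 632
514 + 632 = 1146

MCXLVI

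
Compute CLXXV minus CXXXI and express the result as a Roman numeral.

CLXXV = 175
CXXXI = 131
175 - 131 = 44

XLIV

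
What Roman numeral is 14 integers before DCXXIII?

DCXXIII = 623
623 - 14 = 609

DCIX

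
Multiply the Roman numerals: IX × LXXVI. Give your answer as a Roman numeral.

IX = 9
LXXVI = 76
9 × 76 = 684

DCLXXXIV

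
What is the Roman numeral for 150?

Convert 150 to Roman numerals:
  150 contains 1×100 (C)
  50 contains 1×50 (L)

CL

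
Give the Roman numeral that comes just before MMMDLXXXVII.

MMMDLXXXVII = 3587; previous is 3586

MMMDLXXXVI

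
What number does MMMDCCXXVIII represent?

MMMDCCXXVIII: M=1000, M=1000, M=1000, D=500, C=100, C=100, X=10, X=10, V=5, I=1, I=1, I=1
1000 + 1000 + 1000 + 500 + 100 + 100 + 10 + 10 + 5 + 1 + 1 + 1 = 3728

3728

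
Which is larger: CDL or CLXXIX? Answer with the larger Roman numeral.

CDL = 450
CLXXIX = 179
450 is larger

CDL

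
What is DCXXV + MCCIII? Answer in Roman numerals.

DCXXV = 625
MCCIII = 1203
625 + 1203 = 1828

MDCCCXXVIII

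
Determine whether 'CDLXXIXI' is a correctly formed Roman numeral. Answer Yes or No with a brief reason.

'CDLXXIXI': I cannot come right after the subtractive pair IX: once I is subtracted in IX, the next symbol must be smaller than I

No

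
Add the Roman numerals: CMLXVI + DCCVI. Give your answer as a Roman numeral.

CMLXVI = 966
DCCVI = 706
966 + 706 = 1672

MDCLXXII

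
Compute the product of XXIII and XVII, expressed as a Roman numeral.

XXIII = 23
XVII = 17
23 × 17 = 391

CCCXCI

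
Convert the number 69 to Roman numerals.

Convert 69 to Roman numerals:
  69 contains 1×50 (L)
  19 contains 1×10 (X)
  9 contains 1×9 (IX)

LXIX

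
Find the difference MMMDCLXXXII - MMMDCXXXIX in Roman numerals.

MMMDCLXXXII = 3682
MMMDCXXXIX = 3639
3682 - 3639 = 43

XLIII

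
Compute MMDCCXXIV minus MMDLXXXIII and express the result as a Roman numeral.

MMDCCXXIV = 2724
MMDLXXXIII = 2583
2724 - 2583 = 141

CXLI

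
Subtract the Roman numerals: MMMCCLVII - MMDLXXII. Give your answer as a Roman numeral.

MMMCCLVII = 3257
MMDLXXII = 2572
3257 - 2572 = 685

DCLXXXV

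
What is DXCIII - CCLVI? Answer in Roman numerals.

DXCIII = 593
CCLVI = 256
593 - 256 = 337

CCCXXXVII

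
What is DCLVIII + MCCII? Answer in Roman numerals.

DCLVIII = 658
MCCII = 1202
658 + 1202 = 1860

MDCCCLX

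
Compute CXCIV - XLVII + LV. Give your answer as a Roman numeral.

CXCIV = 194, XLVII = 47, LV = 55
194 - 47 = 147
147 + 55 = 202

CCII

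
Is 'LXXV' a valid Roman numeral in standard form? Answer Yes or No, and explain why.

'LXXV': Check the rules: uses only the symbols I, V, X, L, C, D, M; no symbol is repeated more than three times in a row; V, L and D each appear at most once; no smaller symbol precedes a larger one (values never increase from left to right). Value: L (50) + X (10) + X (10) + V (5) = 75. So it is a valid standard Roman numeral.

Yes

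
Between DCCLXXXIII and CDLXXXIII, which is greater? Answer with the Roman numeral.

DCCLXXXIII = 783
CDLXXXIII = 483
783 is larger

DCCLXXXIII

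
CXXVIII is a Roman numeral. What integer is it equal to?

CXXVIII: C=100, X=10, X=10, V=5, I=1, I=1, I=1
100 + 10 + 10 + 5 + 1 + 1 + 1 = 128

128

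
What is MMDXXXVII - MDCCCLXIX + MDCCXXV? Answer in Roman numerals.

MMDXXXVII = 2537, MDCCCLXIX = 1869, MDCCXXV = 1725
2537 - 1869 = 668
668 + 1725 = 2393

MMCCCXCIII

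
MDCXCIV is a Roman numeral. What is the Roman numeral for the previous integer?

MDCXCIV = 1694, so the previous integer is 1694 - 1 = 1693

MDCXCIII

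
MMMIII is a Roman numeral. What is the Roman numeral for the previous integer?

MMMIII = 3003, so the previous integer is 3003 - 1 = 3002

MMMII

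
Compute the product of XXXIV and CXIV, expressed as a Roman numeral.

XXXIV = 34
CXIV = 114
34 × 114 = 3876

MMMDCCCLXXVI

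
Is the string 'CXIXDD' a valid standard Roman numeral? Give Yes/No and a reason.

'CXIXDD': D should not appear more than once

No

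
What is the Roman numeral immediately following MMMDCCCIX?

MMMDCCCIX = 3809, so the next integer is 3809 + 1 = 3810

MMMDCCCX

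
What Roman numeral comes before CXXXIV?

CXXXIV = 134, so the previous integer is 134 - 1 = 133

CXXXIII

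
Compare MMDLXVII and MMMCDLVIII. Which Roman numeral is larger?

MMDLXVII = 2567
MMMCDLVIII = 3458
3458 is larger

MMMCDLVIII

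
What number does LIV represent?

LIV: L=50, IV=4
50 + 4 = 54

54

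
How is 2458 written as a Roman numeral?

Convert 2458 to Roman numerals:
  2458 contains 2×1000 (MM)
  458 contains 1×400 (CD)
  58 contains 1×50 (L)
  8 contains 1×5 (V)
  3 contains 3×1 (III)

MMCDLVIII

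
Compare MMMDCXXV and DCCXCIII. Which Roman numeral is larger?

MMMDCXXV = 3625
DCCXCIII = 793
3625 is larger

MMMDCXXV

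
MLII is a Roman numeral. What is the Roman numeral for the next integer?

MLII = 1052; next is 1053

MLIII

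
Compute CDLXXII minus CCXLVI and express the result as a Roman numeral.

CDLXXII = 472
CCXLVI = 246
472 - 246 = 226

CCXXVI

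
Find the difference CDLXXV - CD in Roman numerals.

CDLXXV = 475
CD = 400
475 - 400 = 75

LXXV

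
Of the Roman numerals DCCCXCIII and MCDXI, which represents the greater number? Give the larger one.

DCCCXCIII = 893
MCDXI = 1411
1411 is larger

MCDXI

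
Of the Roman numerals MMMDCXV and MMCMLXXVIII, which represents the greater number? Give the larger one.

MMMDCXV = 3615
MMCMLXXVIII = 2978
3615 is larger

MMMDCXV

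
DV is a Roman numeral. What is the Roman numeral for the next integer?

DV = 505; next is 506

DVI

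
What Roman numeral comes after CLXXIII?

CLXXIII = 173, so the next integer is 173 + 1 = 174

CLXXIV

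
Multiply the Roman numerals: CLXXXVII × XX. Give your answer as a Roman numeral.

CLXXXVII = 187
XX = 20
187 × 20 = 3740

MMMDCCXL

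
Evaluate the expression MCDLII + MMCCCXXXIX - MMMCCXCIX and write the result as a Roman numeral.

MCDLII = 1452, MMCCCXXXIX = 2339, MMMCCXCIX = 3299
1452 + 2339 = 3791
3791 - 3299 = 492

CDXCII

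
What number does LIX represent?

LIX: L=50, IX=9
50 + 9 = 59

59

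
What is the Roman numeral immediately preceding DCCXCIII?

DCCXCIII = 793; previous is 792

DCCXCII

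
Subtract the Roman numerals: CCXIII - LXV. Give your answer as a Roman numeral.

CCXIII = 213
LXV = 65
213 - 65 = 148

CXLVIII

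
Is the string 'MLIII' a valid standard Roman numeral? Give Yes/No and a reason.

'MLIII': Check the rules: uses only the symbols I, V, X, L, C, D, M; no symbol is repeated more than three times in a row; V, L and D each appear at most once; no smaller symbol precedes a larger one (values never increase from left to right). Value: M (1000) + L (50) + I (1) + I (1) + I (1) = 1053. So it is a valid standard Roman numeral.

Yes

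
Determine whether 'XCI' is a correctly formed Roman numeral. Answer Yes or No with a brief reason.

'XCI': Check the rules: uses only the symbols I, V, X, L, C, D, M; no symbol is repeated more than three times in a row; V, L and D each appear at most once; the only place a smaller symbol precedes a larger one is the allowed subtractive pair XC, the symbol right after such a pair (if any) is smaller than the pair's first symbol, and otherwise the values never increase from left to right. Value: XC (90) + I (1) = 91. So it is a valid standard Roman numeral.

Yes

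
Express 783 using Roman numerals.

Convert 783 to Roman numerals:
  783 contains 1×500 (D)
  283 contains 2×100 (CC)
  83 contains 1×50 (L)
  33 contains 3×10 (XXX)
  3 contains 3×1 (III)

DCCLXXXIII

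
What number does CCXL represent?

CCXL: C=100, C=100, XL=40
100 + 100 + 40 = 240

240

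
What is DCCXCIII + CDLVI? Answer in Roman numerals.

DCCXCIII = 793
CDLVI = 456
793 + 456 = 1249

MCCXLIX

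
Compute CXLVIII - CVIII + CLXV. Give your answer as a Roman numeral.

CXLVIII = 148, CVIII = 108, CLXV = 165
148 - 108 = 40
40 + 165 = 205

CCV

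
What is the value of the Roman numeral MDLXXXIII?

MDLXXXIII: M=1000, D=500, L=50, X=10, X=10, X=10, I=1, I=1, I=1
1000 + 500 + 50 + 10 + 10 + 10 + 1 + 1 + 1 = 1583

1583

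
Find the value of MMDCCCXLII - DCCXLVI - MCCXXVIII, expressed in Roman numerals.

MMDCCCXLII = 2842, DCCXLVI = 746, MCCXXVIII = 1228
2842 - 746 = 2096
2096 - 1228 = 868

DCCCLXVIII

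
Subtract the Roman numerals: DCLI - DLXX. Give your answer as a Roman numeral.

DCLI = 651
DLXX = 570
651 - 570 = 81

LXXXI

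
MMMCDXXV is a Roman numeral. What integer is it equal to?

MMMCDXXV: M=1000, M=1000, M=1000, CD=400, X=10, X=10, V=5
1000 + 1000 + 1000 + 400 + 10 + 10 + 5 = 3425

3425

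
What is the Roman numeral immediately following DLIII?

DLIII = 553, so the next integer is 553 + 1 = 554

DLIV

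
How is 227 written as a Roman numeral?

Convert 227 to Roman numerals:
  227 contains 2×100 (CC)
  27 contains 2×10 (XX)
  7 contains 1×5 (V)
  2 contains 2×1 (II)

CCXXVII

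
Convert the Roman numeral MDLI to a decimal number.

MDLI: M=1000, D=500, L=50, I=1
1000 + 500 + 50 + 1 = 1551

1551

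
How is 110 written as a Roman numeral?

Convert 110 to Roman numerals:
  110 contains 1×100 (C)
  10 contains 1×10 (X)

CX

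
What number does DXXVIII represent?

DXXVIII: D=500, X=10, X=10, V=5, I=1, I=1, I=1
500 + 10 + 10 + 5 + 1 + 1 + 1 = 528

528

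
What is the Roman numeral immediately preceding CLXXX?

CLXXX = 180, so the previous integer is 180 - 1 = 179

CLXXIX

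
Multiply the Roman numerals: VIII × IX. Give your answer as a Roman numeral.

VIII = 8
IX = 9
8 × 9 = 72

LXXII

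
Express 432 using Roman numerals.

Convert 432 to Roman numerals:
  432 contains 1×400 (CD)
  32 contains 3×10 (XXX)
  2 contains 2×1 (II)

CDXXXII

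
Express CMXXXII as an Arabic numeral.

CMXXXII: CM=900, X=10, X=10, X=10, I=1, I=1
900 + 10 + 10 + 10 + 1 + 1 = 932

932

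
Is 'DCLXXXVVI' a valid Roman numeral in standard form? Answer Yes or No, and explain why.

'DCLXXXVVI': V should not appear more than once

No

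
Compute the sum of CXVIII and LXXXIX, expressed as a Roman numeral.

CXVIII = 118
LXXXIX = 89
118 + 89 = 207

CCVII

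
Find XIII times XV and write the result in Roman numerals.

XIII = 13
XV = 15
13 × 15 = 195

CXCV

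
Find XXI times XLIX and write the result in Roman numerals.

XXI = 21
XLIX = 49
21 × 49 = 1029

MXXIX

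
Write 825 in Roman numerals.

Convert 825 to Roman numerals:
  825 contains 1×500 (D)
  325 contains 3×100 (CCC)
  25 contains 2×10 (XX)
  5 contains 1×5 (V)

DCCCXXV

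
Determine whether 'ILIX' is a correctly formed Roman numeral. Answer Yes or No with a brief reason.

'ILIX': Invalid subtractive combination: IL

No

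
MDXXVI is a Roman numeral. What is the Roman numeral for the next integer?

MDXXVI = 1526, so the next integer is 1526 + 1 = 1527

MDXXVII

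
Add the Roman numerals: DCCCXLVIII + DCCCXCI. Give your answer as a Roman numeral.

DCCCXLVIII = 848
DCCCXCI = 891
848 + 891 = 1739

MDCCXXXIX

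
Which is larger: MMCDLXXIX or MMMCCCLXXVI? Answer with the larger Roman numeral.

MMCDLXXIX = 2479
MMMCCCLXXVI = 3376
3376 is larger

MMMCCCLXXVI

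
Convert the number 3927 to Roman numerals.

Convert 3927 to Roman numerals:
  3927 contains 3×1000 (MMM)
  927 contains 1×900 (CM)
  27 contains 2×10 (XX)
  7 contains 1×5 (V)
  2 contains 2×1 (II)

MMMCMXXVII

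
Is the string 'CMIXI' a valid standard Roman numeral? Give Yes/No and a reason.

'CMIXI': I cannot come right after the subtractive pair IX: once I is subtracted in IX, the next symbol must be smaller than I

No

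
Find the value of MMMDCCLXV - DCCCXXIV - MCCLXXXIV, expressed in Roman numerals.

MMMDCCLXV = 3765, DCCCXXIV = 824, MCCLXXXIV = 1284
3765 - 824 = 2941
2941 - 1284 = 1657

MDCLVII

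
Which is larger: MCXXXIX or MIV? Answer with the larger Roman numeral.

MCXXXIX = 1139
MIV = 1004
1139 is larger

MCXXXIX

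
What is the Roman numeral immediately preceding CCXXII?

CCXXII = 222, so the previous integer is 222 - 1 = 221

CCXXI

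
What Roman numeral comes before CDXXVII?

CDXXVII = 427; previous is 426

CDXXVI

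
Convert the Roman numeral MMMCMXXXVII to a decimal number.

MMMCMXXXVII: M=1000, M=1000, M=1000, CM=900, X=10, X=10, X=10, V=5, I=1, I=1
1000 + 1000 + 1000 + 900 + 10 + 10 + 10 + 5 + 1 + 1 = 3937

3937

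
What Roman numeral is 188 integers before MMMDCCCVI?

MMMDCCCVI = 3806
3806 - 188 = 3618

MMMDCXVIII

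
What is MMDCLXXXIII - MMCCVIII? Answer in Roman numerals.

MMDCLXXXIII = 2683
MMCCVIII = 2208
2683 - 2208 = 475

CDLXXV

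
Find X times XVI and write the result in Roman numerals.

X = 10
XVI = 16
10 × 16 = 160

CLX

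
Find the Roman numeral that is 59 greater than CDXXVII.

CDXXVII = 427
427 + 59 = 486

CDLXXXVI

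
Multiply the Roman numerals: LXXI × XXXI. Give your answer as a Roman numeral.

LXXI = 71
XXXI = 31
71 × 31 = 2201

MMCCI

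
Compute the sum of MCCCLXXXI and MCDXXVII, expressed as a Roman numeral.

MCCCLXXXI = 1381
MCDXXVII = 1427
1381 + 1427 = 2808

MMDCCCVIII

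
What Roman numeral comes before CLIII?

CLIII = 153; previous is 152

CLII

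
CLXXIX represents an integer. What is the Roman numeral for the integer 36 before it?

CLXXIX = 179
179 - 36 = 143

CXLIII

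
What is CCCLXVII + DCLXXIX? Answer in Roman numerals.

CCCLXVII = 367
DCLXXIX = 679
367 + 679 = 1046

MXLVI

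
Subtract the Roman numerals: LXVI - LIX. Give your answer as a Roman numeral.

LXVI = 66
LIX = 59
66 - 59 = 7

VII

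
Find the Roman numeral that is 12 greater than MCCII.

MCCII = 1202
1202 + 12 = 1214

MCCXIV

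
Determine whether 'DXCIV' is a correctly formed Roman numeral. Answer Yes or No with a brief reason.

'DXCIV': Check the rules: uses only the symbols I, V, X, L, C, D, M; no symbol is repeated more than three times in a row; V, L and D each appear at most once; the only places a smaller symbol precedes a larger one are the allowed subtractive pairs XC, IV, the symbol right after such a pair (if any) is smaller than the pair's first symbol, and otherwise the values never increase from left to right. Value: D (500) + XC (90) + IV (4) = 594. So it is a valid standard Roman numeral.

Yes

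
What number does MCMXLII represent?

MCMXLII: M=1000, CM=900, XL=40, I=1, I=1
1000 + 900 + 40 + 1 + 1 = 1942

1942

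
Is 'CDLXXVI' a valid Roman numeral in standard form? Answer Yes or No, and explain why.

'CDLXXVI': Check the rules: uses only the symbols I, V, X, L, C, D, M; no symbol is repeated more than three times in a row; V, L and D each appear at most once; the only place a smaller symbol precedes a larger one is the allowed subtractive pair CD, the symbol right after such a pair (if any) is smaller than the pair's first symbol, and otherwise the values never increase from left to right. Value: CD (400) + L (50) + X (10) + X (10) + V (5) + I (1) = 476. So it is a valid standard Roman numeral.

Yes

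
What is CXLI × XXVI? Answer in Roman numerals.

CXLI = 141
XXVI = 26
141 × 26 = 3666

MMMDCLXVI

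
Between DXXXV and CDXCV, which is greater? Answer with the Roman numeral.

DXXXV = 535
CDXCV = 495
535 is larger

DXXXV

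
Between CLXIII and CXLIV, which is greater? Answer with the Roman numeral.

CLXIII = 163
CXLIV = 144
163 is larger

CLXIII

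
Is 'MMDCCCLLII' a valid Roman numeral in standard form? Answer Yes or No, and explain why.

'MMDCCCLLII': L should not appear more than once

No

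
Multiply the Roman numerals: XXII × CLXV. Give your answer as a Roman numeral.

XXII = 22
CLXV = 165
22 × 165 = 3630

MMMDCXXX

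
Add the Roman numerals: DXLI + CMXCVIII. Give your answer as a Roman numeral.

DXLI = 541
CMXCVIII = 998
541 + 998 = 1539

MDXXXIX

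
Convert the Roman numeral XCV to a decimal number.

XCV: XC=90, V=5
90 + 5 = 95

95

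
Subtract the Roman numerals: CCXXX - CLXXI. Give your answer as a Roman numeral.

CCXXX = 230
CLXXI = 171
230 - 171 = 59

LIX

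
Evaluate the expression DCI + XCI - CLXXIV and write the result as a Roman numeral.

DCI = 601, XCI = 91, CLXXIV = 174
601 + 91 = 692
692 - 174 = 518

DXVIII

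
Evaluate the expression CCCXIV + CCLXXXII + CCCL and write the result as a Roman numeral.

CCCXIV = 314, CCLXXXII = 282, CCCL = 350
314 + 282 = 596
596 + 350 = 946

CMXLVI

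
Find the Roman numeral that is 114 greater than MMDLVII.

MMDLVII = 2557
2557 + 114 = 2671

MMDCLXXI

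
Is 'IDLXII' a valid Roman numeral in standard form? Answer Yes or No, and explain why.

'IDLXII': Invalid subtractive combination: ID

No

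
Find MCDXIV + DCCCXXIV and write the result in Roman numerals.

MCDXIV = 1414
DCCCXXIV = 824
1414 + 824 = 2238

MMCCXXXVIII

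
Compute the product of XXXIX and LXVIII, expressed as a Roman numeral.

XXXIX = 39
LXVIII = 68
39 × 68 = 2652

MMDCLII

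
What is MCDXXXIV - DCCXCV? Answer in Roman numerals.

MCDXXXIV = 1434
DCCXCV = 795
1434 - 795 = 639

DCXXXIX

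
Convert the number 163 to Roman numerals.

Convert 163 to Roman numerals:
  163 contains 1×100 (C)
  63 contains 1×50 (L)
  13 contains 1×10 (X)
  3 contains 3×1 (III)

CLXIII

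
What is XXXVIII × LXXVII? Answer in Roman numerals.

XXXVIII = 38
LXXVII = 77
38 × 77 = 2926

MMCMXXVI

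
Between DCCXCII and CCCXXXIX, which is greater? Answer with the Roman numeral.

DCCXCII = 792
CCCXXXIX = 339
792 is larger

DCCXCII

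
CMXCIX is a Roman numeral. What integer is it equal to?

CMXCIX: CM=900, XC=90, IX=9
900 + 90 + 9 = 999

999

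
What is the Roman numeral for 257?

Convert 257 to Roman numerals:
  257 contains 2×100 (CC)
  57 contains 1×50 (L)
  7 contains 1×5 (V)
  2 contains 2×1 (II)

CCLVII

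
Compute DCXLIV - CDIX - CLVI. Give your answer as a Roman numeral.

DCXLIV = 644, CDIX = 409, CLVI = 156
644 - 409 = 235
235 - 156 = 79

LXXIX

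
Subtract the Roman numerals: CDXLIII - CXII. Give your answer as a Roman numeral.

CDXLIII = 443
CXII = 112
443 - 112 = 331

CCCXXXI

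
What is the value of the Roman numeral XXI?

XXI: X=10, X=10, I=1
10 + 10 + 1 = 21

21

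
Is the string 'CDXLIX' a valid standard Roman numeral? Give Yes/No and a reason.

'CDXLIX': Check the rules: uses only the symbols I, V, X, L, C, D, M; no symbol is repeated more than three times in a row; V, L and D each appear at most once; the only places a smaller symbol precedes a larger one are the allowed subtractive pairs CD, XL, IX, the symbol right after such a pair (if any) is smaller than the pair's first symbol, and otherwise the values never increase from left to right. Value: CD (400) + XL (40) + IX (9) = 449. So it is a valid standard Roman numeral.

Yes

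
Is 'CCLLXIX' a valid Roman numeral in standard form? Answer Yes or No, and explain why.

'CCLLXIX': L should not appear more than once

No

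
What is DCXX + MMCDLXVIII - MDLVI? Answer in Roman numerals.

DCXX = 620, MMCDLXVIII = 2468, MDLVI = 1556
620 + 2468 = 3088
3088 - 1556 = 1532

MDXXXII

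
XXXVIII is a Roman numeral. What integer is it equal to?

XXXVIII: X=10, X=10, X=10, V=5, I=1, I=1, I=1
10 + 10 + 10 + 5 + 1 + 1 + 1 = 38

38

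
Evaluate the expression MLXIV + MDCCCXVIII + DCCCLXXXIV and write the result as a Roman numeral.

MLXIV = 1064, MDCCCXVIII = 1818, DCCCLXXXIV = 884
1064 + 1818 = 2882
2882 + 884 = 3766

MMMDCCLXVI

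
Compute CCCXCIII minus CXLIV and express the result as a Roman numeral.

CCCXCIII = 393
CXLIV = 144
393 - 144 = 249

CCXLIX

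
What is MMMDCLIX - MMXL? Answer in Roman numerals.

MMMDCLIX = 3659
MMXL = 2040
3659 - 2040 = 1619

MDCXIX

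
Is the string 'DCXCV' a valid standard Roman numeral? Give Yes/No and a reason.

'DCXCV': Check the rules: uses only the symbols I, V, X, L, C, D, M; no symbol is repeated more than three times in a row; V, L and D each appear at most once; the only place a smaller symbol precedes a larger one is the allowed subtractive pair XC, the symbol right after such a pair (if any) is smaller than the pair's first symbol, and otherwise the values never increase from left to right. Value: D (500) + C (100) + XC (90) + V (5) = 695. So it is a valid standard Roman numeral.

Yes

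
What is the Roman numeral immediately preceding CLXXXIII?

CLXXXIII = 183, so the previous integer is 183 - 1 = 182

CLXXXII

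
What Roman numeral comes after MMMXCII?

MMMXCII = 3092; next is 3093

MMMXCIII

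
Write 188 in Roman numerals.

Convert 188 to Roman numerals:
  188 contains 1×100 (C)
  88 contains 1×50 (L)
  38 contains 3×10 (XXX)
  8 contains 1×5 (V)
  3 contains 3×1 (III)

CLXXXVIII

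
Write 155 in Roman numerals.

Convert 155 to Roman numerals:
  155 contains 1×100 (C)
  55 contains 1×50 (L)
  5 contains 1×5 (V)

CLV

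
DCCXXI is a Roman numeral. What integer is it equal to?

DCCXXI: D=500, C=100, C=100, X=10, X=10, I=1
500 + 100 + 100 + 10 + 10 + 1 = 721

721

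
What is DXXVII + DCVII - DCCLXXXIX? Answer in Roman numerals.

DXXVII = 527, DCVII = 607, DCCLXXXIX = 789
527 + 607 = 1134
1134 - 789 = 345

CCCXLV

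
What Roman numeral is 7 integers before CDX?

CDX = 410
410 - 7 = 403

CDIII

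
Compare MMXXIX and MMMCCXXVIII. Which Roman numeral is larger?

MMXXIX = 2029
MMMCCXXVIII = 3228
3228 is larger

MMMCCXXVIII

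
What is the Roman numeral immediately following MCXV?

MCXV = 1115; next is 1116

MCXVI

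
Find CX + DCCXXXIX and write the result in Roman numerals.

CX = 110
DCCXXXIX = 739
110 + 739 = 849

DCCCXLIX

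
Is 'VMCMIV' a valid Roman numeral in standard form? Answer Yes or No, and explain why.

'VMCMIV': V should not appear more than once

No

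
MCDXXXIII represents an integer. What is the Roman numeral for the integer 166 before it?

MCDXXXIII = 1433
1433 - 166 = 1267

MCCLXVII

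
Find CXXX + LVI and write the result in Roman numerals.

CXXX = 130
LVI = 56
130 + 56 = 186

CLXXXVI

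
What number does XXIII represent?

XXIII: X=10, X=10, I=1, I=1, I=1
10 + 10 + 1 + 1 + 1 = 23

23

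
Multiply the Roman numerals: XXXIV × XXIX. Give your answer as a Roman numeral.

XXXIV = 34
XXIX = 29
34 × 29 = 986

CMLXXXVI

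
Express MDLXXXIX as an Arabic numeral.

MDLXXXIX: M=1000, D=500, L=50, X=10, X=10, X=10, IX=9
1000 + 500 + 50 + 10 + 10 + 10 + 9 = 1589

1589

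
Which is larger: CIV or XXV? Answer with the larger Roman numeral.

CIV = 104
XXV = 25
104 is larger

CIV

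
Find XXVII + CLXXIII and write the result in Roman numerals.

XXVII = 27
CLXXIII = 173
27 + 173 = 200

CC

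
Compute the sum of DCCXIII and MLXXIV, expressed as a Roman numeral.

DCCXIII = 713
MLXXIV = 1074
713 + 1074 = 1787

MDCCLXXXVII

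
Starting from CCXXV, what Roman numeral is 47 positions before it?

CCXXV = 225
225 - 47 = 178

CLXXVIII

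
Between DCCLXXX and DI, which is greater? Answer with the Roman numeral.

DCCLXXX = 780
DI = 501
780 is larger

DCCLXXX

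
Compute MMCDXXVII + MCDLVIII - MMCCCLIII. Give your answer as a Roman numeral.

MMCDXXVII = 2427, MCDLVIII = 1458, MMCCCLIII = 2353
2427 + 1458 = 3885
3885 - 2353 = 1532

MDXXXII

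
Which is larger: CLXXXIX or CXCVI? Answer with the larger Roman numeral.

CLXXXIX = 189
CXCVI = 196
196 is larger

CXCVI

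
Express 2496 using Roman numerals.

Convert 2496 to Roman numerals:
  2496 contains 2×1000 (MM)
  496 contains 1×400 (CD)
  96 contains 1×90 (XC)
  6 contains 1×5 (V)
  1 contains 1×1 (I)

MMCDXCVI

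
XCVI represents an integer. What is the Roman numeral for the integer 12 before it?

XCVI = 96
96 - 12 = 84

LXXXIV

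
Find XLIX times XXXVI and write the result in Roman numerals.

XLIX = 49
XXXVI = 36
49 × 36 = 1764

MDCCLXIV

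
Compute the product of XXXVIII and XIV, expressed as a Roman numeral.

XXXVIII = 38
XIV = 14
38 × 14 = 532

DXXXII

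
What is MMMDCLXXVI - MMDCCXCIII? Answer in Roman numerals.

MMMDCLXXVI = 3676
MMDCCXCIII = 2793
3676 - 2793 = 883

DCCCLXXXIII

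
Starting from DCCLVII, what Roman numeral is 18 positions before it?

DCCLVII = 757
757 - 18 = 739

DCCXXXIX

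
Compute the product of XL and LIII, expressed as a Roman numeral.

XL = 40
LIII = 53
40 × 53 = 2120

MMCXX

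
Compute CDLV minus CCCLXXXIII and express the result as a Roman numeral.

CDLV = 455
CCCLXXXIII = 383
455 - 383 = 72

LXXII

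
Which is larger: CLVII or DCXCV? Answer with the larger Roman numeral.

CLVII = 157
DCXCV = 695
695 is larger

DCXCV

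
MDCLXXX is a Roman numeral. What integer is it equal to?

MDCLXXX: M=1000, D=500, C=100, L=50, X=10, X=10, X=10
1000 + 500 + 100 + 50 + 10 + 10 + 10 = 1680

1680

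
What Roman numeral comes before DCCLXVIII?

DCCLXVIII = 768, so the previous integer is 768 - 1 = 767

DCCLXVII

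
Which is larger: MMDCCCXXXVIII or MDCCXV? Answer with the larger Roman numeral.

MMDCCCXXXVIII = 2838
MDCCXV = 1715
2838 is larger

MMDCCCXXXVIII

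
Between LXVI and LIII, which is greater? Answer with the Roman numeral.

LXVI = 66
LIII = 53
66 is larger

LXVI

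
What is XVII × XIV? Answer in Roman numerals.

XVII = 17
XIV = 14
17 × 14 = 238

CCXXXVIII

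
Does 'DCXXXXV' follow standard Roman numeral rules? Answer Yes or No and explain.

'DCXXXXV': More than 3 consecutive X's

No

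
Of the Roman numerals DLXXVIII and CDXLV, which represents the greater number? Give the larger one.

DLXXVIII = 578
CDXLV = 445
578 is larger

DLXXVIII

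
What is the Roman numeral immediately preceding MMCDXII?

MMCDXII = 2412, so the previous integer is 2412 - 1 = 2411

MMCDXI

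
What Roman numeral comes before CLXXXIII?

CLXXXIII = 183, so the previous integer is 183 - 1 = 182

CLXXXII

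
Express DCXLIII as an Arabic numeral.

DCXLIII: D=500, C=100, XL=40, I=1, I=1, I=1
500 + 100 + 40 + 1 + 1 + 1 = 643

643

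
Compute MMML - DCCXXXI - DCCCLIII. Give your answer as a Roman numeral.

MMML = 3050, DCCXXXI = 731, DCCCLIII = 853
3050 - 731 = 2319
2319 - 853 = 1466

MCDLXVI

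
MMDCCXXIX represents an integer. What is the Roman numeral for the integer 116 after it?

MMDCCXXIX = 2729
2729 + 116 = 2845

MMDCCCXLV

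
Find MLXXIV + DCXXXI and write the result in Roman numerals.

MLXXIV = 1074
DCXXXI = 631
1074 + 631 = 1705

MDCCV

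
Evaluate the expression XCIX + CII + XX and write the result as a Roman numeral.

XCIX = 99, CII = 102, XX = 20
99 + 102 = 201
201 + 20 = 221

CCXXI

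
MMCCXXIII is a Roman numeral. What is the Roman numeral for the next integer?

MMCCXXIII = 2223, so the next integer is 2223 + 1 = 2224

MMCCXXIV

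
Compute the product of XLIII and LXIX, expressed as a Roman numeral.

XLIII = 43
LXIX = 69
43 × 69 = 2967

MMCMLXVII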